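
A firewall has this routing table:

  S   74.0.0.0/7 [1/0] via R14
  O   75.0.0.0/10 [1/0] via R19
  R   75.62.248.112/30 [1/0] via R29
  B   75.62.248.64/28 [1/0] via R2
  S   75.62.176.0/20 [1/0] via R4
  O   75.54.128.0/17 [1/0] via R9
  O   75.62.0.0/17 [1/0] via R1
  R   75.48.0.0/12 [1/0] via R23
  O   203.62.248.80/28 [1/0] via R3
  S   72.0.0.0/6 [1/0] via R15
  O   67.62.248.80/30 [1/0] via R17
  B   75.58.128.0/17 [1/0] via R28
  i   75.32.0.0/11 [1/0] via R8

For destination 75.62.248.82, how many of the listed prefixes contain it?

Prefixes containing 75.62.248.82:
  72.0.0.0/6 (72.0.0.0 - 75.255.255.255)
  74.0.0.0/7 (74.0.0.0 - 75.255.255.255)
  75.0.0.0/10 (75.0.0.0 - 75.63.255.255)
  75.32.0.0/11 (75.32.0.0 - 75.63.255.255)
  75.48.0.0/12 (75.48.0.0 - 75.63.255.255)
Total matching entries: 5.

5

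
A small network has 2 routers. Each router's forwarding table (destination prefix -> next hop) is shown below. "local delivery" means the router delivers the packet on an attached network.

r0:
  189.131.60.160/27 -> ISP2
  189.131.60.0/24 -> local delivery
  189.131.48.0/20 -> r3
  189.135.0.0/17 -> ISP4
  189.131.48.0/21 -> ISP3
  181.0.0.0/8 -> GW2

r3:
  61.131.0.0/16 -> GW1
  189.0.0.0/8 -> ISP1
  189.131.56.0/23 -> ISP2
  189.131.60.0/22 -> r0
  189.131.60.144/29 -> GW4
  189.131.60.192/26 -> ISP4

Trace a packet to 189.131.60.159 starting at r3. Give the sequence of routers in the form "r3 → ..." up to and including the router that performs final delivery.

r3 → r0

At r3: longest match for 189.131.60.159 is 189.131.60.0/22 -> r0
At r0: longest match for 189.131.60.159 is 189.131.60.0/24 -> local delivery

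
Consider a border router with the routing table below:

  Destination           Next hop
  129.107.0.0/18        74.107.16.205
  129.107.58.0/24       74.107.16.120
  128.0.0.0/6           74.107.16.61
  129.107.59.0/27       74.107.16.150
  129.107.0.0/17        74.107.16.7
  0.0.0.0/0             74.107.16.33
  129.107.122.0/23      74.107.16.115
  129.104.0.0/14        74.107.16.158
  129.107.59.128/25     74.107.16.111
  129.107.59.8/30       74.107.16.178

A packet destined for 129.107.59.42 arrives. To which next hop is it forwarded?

Routes whose prefix contains 129.107.59.42:
  0.0.0.0/0 (default, matches everything) -> 74.107.16.33
  128.0.0.0/6 (128.0.0.0 - 131.255.255.255) -> 74.107.16.61
  129.104.0.0/14 (129.104.0.0 - 129.107.255.255) -> 74.107.16.158
  129.107.0.0/17 (129.107.0.0 - 129.107.127.255) -> 74.107.16.7
  129.107.0.0/18 (129.107.0.0 - 129.107.63.255) -> 74.107.16.205
More-specific entries that do NOT match:
  129.107.59.8/30 (129.107.59.8 - 129.107.59.11) does not contain 129.107.59.42
  129.107.59.0/27 (129.107.59.0 - 129.107.59.31) does not contain 129.107.59.42
  129.107.59.128/25 (129.107.59.128 - 129.107.59.255) does not contain 129.107.59.42
  129.107.58.0/24 (129.107.58.0 - 129.107.58.255) does not contain 129.107.59.42
  129.107.122.0/23 (129.107.122.0 - 129.107.123.255) does not contain 129.107.59.42
Longest matching prefix is /18 -> next hop 74.107.16.205.

74.107.16.205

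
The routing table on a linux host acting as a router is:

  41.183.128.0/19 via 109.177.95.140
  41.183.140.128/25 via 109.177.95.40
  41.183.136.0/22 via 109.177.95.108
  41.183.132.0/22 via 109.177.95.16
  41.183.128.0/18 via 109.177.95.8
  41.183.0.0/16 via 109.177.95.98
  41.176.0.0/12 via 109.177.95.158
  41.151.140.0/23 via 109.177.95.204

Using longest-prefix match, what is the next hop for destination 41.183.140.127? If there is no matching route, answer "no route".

109.177.95.140

Routes whose prefix contains 41.183.140.127:
  41.176.0.0/12 (41.176.0.0 - 41.191.255.255) -> 109.177.95.158
  41.183.0.0/16 (41.183.0.0 - 41.183.255.255) -> 109.177.95.98
  41.183.128.0/18 (41.183.128.0 - 41.183.191.255) -> 109.177.95.8
  41.183.128.0/19 (41.183.128.0 - 41.183.159.255) -> 109.177.95.140
More-specific entries that do NOT match:
  41.183.140.128/25 (41.183.140.128 - 41.183.140.255) does not contain 41.183.140.127
  41.151.140.0/23 (41.151.140.0 - 41.151.141.255) does not contain 41.183.140.127
  41.183.136.0/22 (41.183.136.0 - 41.183.139.255) does not contain 41.183.140.127
  41.183.132.0/22 (41.183.132.0 - 41.183.135.255) does not contain 41.183.140.127
Longest matching prefix is /19 -> next hop 109.177.95.140.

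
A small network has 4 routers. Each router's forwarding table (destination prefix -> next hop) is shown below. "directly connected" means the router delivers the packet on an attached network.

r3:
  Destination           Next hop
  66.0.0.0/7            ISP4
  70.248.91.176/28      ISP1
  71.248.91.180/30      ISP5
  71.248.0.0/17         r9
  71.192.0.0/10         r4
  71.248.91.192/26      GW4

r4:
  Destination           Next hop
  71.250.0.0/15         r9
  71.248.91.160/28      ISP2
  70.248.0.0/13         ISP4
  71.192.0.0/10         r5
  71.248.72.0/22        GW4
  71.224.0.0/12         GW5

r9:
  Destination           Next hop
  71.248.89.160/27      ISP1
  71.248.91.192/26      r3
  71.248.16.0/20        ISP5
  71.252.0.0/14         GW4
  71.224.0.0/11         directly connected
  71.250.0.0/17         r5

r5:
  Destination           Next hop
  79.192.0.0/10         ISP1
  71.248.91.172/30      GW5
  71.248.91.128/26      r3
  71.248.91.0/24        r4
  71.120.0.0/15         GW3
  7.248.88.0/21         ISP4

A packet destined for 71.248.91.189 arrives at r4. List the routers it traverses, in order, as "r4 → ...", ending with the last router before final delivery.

At r4: longest match for 71.248.91.189 is 71.192.0.0/10 -> r5
At r5: longest match for 71.248.91.189 is 71.248.91.128/26 -> r3
At r3: longest match for 71.248.91.189 is 71.248.0.0/17 -> r9
At r9: longest match for 71.248.91.189 is 71.224.0.0/11 -> directly connected

r4 → r5 → r3 → r9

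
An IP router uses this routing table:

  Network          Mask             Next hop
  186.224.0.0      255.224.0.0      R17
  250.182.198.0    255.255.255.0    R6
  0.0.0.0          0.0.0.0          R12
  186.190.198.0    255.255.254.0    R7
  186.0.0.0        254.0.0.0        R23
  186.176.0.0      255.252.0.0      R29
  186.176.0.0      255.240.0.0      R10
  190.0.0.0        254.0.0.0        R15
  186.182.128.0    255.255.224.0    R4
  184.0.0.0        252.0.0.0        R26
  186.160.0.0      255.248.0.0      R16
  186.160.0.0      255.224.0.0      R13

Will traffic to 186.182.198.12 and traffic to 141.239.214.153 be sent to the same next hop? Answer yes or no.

186.182.198.12: longest match 186.176.0.0/12 -> R10
141.239.214.153: longest match 0.0.0.0/0 -> R12

no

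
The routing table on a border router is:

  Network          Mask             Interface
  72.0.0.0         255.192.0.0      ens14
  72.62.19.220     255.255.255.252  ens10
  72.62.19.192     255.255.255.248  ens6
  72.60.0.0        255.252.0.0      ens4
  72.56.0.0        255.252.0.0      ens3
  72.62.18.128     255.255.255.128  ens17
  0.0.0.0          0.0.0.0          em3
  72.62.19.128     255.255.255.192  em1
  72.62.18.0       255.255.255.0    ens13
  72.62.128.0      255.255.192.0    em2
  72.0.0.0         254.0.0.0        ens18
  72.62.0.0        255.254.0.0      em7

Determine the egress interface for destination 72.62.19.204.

Routes whose prefix contains 72.62.19.204:
  0.0.0.0/0 (default, matches everything) -> em3
  72.0.0.0/7 (72.0.0.0 - 73.255.255.255) -> ens18
  72.0.0.0/10 (72.0.0.0 - 72.63.255.255) -> ens14
  72.60.0.0/14 (72.60.0.0 - 72.63.255.255) -> ens4
  72.62.0.0/15 (72.62.0.0 - 72.63.255.255) -> em7
More-specific entries that do NOT match:
  72.62.19.220/30 (72.62.19.220 - 72.62.19.223) does not contain 72.62.19.204
  72.62.19.192/29 (72.62.19.192 - 72.62.19.199) does not contain 72.62.19.204
  72.62.19.128/26 (72.62.19.128 - 72.62.19.191) does not contain 72.62.19.204
  72.62.18.128/25 (72.62.18.128 - 72.62.18.255) does not contain 72.62.19.204
  72.62.18.0/24 (72.62.18.0 - 72.62.18.255) does not contain 72.62.19.204
  72.62.128.0/18 (72.62.128.0 - 72.62.191.255) does not contain 72.62.19.204
Longest matching prefix is /15 -> interface em7.

em7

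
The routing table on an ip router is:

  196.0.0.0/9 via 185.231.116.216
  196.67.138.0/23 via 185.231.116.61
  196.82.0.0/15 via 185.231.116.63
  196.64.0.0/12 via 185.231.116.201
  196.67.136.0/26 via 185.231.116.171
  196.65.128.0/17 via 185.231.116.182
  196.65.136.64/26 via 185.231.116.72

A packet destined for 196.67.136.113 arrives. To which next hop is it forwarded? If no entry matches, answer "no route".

185.231.116.201

Routes whose prefix contains 196.67.136.113:
  196.0.0.0/9 (196.0.0.0 - 196.127.255.255) -> 185.231.116.216
  196.64.0.0/12 (196.64.0.0 - 196.79.255.255) -> 185.231.116.201
More-specific entries that do NOT match:
  196.67.136.0/26 (196.67.136.0 - 196.67.136.63) does not contain 196.67.136.113
  196.65.136.64/26 (196.65.136.64 - 196.65.136.127) does not contain 196.67.136.113
  196.67.138.0/23 (196.67.138.0 - 196.67.139.255) does not contain 196.67.136.113
  196.65.128.0/17 (196.65.128.0 - 196.65.255.255) does not contain 196.67.136.113
  196.82.0.0/15 (196.82.0.0 - 196.83.255.255) does not contain 196.67.136.113
Longest matching prefix is /12 -> next hop 185.231.116.201.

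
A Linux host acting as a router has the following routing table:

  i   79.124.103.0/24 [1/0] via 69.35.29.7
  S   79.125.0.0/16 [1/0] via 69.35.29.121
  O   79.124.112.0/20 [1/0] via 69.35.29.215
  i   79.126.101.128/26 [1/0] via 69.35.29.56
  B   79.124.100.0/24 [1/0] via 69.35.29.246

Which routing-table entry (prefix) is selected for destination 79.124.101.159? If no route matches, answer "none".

79.124.101.159 is outside every listed prefix and there is no default route.

none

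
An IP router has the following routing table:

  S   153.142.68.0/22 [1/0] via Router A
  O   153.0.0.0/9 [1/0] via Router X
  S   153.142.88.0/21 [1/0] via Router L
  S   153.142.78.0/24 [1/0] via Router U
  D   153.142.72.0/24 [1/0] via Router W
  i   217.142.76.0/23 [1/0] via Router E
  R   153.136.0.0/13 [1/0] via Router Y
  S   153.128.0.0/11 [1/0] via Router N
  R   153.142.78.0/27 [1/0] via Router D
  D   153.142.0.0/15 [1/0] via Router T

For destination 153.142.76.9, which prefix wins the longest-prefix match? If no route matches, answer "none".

153.142.0.0/15

Entries matching 153.142.76.9:
  153.128.0.0/11 (153.128.0.0 - 153.159.255.255)
  153.136.0.0/13 (153.136.0.0 - 153.143.255.255)
  153.142.0.0/15 (153.142.0.0 - 153.143.255.255)
Most specific is 153.142.0.0/15.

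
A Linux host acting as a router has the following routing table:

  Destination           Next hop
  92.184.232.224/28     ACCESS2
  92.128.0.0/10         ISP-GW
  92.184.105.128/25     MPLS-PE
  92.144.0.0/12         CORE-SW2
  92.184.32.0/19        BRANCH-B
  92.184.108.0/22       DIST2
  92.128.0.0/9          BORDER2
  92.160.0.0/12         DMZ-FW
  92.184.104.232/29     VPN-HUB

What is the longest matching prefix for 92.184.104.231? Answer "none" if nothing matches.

Entries matching 92.184.104.231:
  92.128.0.0/9 (92.128.0.0 - 92.255.255.255)
  92.128.0.0/10 (92.128.0.0 - 92.191.255.255)
Most specific is 92.128.0.0/10.

92.128.0.0/10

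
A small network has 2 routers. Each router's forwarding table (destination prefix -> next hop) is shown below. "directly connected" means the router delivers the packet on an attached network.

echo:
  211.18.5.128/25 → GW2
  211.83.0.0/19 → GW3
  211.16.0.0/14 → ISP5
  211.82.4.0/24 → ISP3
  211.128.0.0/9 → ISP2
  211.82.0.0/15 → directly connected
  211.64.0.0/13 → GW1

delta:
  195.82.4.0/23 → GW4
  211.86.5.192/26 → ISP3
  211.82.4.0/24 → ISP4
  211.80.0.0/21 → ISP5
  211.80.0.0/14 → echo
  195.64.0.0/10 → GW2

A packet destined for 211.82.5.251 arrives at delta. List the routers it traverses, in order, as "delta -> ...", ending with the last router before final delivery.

At delta: longest match for 211.82.5.251 is 211.80.0.0/14 -> echo
At echo: longest match for 211.82.5.251 is 211.82.0.0/15 -> directly connected

delta -> echo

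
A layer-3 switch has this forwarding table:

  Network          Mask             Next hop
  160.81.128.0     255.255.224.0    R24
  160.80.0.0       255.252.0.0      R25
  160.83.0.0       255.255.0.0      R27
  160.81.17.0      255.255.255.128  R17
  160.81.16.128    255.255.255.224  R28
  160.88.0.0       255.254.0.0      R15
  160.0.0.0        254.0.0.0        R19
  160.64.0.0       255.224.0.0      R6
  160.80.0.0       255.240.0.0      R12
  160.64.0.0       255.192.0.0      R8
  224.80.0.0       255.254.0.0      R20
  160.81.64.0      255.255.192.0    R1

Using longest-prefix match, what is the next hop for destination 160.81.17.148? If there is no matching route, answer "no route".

R25

Routes whose prefix contains 160.81.17.148:
  160.0.0.0/7 (160.0.0.0 - 161.255.255.255) -> R19
  160.64.0.0/10 (160.64.0.0 - 160.127.255.255) -> R8
  160.64.0.0/11 (160.64.0.0 - 160.95.255.255) -> R6
  160.80.0.0/12 (160.80.0.0 - 160.95.255.255) -> R12
  160.80.0.0/14 (160.80.0.0 - 160.83.255.255) -> R25
More-specific entries that do NOT match:
  160.81.16.128/27 (160.81.16.128 - 160.81.16.159) does not contain 160.81.17.148
  160.81.17.0/25 (160.81.17.0 - 160.81.17.127) does not contain 160.81.17.148
  160.81.128.0/19 (160.81.128.0 - 160.81.159.255) does not contain 160.81.17.148
  160.81.64.0/18 (160.81.64.0 - 160.81.127.255) does not contain 160.81.17.148
  160.83.0.0/16 (160.83.0.0 - 160.83.255.255) does not contain 160.81.17.148
  160.88.0.0/15 (160.88.0.0 - 160.89.255.255) does not contain 160.81.17.148
  224.80.0.0/15 (224.80.0.0 - 224.81.255.255) does not contain 160.81.17.148
Longest matching prefix is /14 -> next hop R25.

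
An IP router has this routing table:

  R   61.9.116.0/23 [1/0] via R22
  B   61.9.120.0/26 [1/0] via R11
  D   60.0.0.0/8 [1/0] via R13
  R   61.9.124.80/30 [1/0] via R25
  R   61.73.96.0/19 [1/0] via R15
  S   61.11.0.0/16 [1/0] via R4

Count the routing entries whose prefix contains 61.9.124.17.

No listed prefix contains 61.9.124.17.
Total matching entries: 0.

0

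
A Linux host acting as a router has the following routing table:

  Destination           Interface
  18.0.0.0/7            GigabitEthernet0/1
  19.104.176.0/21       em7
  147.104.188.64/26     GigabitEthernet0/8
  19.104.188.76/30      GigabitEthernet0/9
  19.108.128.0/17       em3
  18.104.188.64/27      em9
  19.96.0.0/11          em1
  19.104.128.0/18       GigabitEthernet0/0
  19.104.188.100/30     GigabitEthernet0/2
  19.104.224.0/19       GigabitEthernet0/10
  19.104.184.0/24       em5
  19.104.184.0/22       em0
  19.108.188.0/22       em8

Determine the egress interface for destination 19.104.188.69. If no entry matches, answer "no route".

GigabitEthernet0/0

Routes whose prefix contains 19.104.188.69:
  18.0.0.0/7 (18.0.0.0 - 19.255.255.255) -> GigabitEthernet0/1
  19.96.0.0/11 (19.96.0.0 - 19.127.255.255) -> em1
  19.104.128.0/18 (19.104.128.0 - 19.104.191.255) -> GigabitEthernet0/0
More-specific entries that do NOT match:
  19.104.188.76/30 (19.104.188.76 - 19.104.188.79) does not contain 19.104.188.69
  19.104.188.100/30 (19.104.188.100 - 19.104.188.103) does not contain 19.104.188.69
  18.104.188.64/27 (18.104.188.64 - 18.104.188.95) does not contain 19.104.188.69
  147.104.188.64/26 (147.104.188.64 - 147.104.188.127) does not contain 19.104.188.69
  19.104.184.0/24 (19.104.184.0 - 19.104.184.255) does not contain 19.104.188.69
  19.104.184.0/22 (19.104.184.0 - 19.104.187.255) does not contain 19.104.188.69
  19.108.188.0/22 (19.108.188.0 - 19.108.191.255) does not contain 19.104.188.69
  19.104.176.0/21 (19.104.176.0 - 19.104.183.255) does not contain 19.104.188.69
  19.104.224.0/19 (19.104.224.0 - 19.104.255.255) does not contain 19.104.188.69
Longest matching prefix is /18 -> interface GigabitEthernet0/0.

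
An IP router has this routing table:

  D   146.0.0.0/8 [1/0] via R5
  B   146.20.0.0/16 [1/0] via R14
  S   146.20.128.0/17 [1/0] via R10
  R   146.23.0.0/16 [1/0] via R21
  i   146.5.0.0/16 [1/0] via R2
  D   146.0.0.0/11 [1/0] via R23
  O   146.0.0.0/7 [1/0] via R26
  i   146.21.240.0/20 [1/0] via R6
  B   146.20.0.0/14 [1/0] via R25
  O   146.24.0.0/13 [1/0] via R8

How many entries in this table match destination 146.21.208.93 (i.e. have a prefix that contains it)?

4

Prefixes containing 146.21.208.93:
  146.0.0.0/7 (146.0.0.0 - 147.255.255.255)
  146.0.0.0/8 (146.0.0.0 - 146.255.255.255)
  146.0.0.0/11 (146.0.0.0 - 146.31.255.255)
  146.20.0.0/14 (146.20.0.0 - 146.23.255.255)
Total matching entries: 4.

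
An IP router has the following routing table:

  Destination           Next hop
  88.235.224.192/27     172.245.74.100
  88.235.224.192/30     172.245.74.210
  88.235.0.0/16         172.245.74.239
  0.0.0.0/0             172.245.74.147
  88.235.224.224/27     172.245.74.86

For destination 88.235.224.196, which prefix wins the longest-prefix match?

88.235.224.192/27

Entries matching 88.235.224.196:
  0.0.0.0/0 (default, matches everything)
  88.235.0.0/16 (88.235.0.0 - 88.235.255.255)
  88.235.224.192/27 (88.235.224.192 - 88.235.224.223)
Most specific is 88.235.224.192/27.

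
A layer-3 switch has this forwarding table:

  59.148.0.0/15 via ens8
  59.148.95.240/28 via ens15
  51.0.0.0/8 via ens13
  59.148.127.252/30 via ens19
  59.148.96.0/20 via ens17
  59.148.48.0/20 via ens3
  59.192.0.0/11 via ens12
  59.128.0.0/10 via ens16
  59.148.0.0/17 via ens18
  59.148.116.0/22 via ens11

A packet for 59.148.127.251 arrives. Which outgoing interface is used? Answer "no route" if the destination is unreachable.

Routes whose prefix contains 59.148.127.251:
  59.128.0.0/10 (59.128.0.0 - 59.191.255.255) -> ens16
  59.148.0.0/15 (59.148.0.0 - 59.149.255.255) -> ens8
  59.148.0.0/17 (59.148.0.0 - 59.148.127.255) -> ens18
More-specific entries that do NOT match:
  59.148.127.252/30 (59.148.127.252 - 59.148.127.255) does not contain 59.148.127.251
  59.148.95.240/28 (59.148.95.240 - 59.148.95.255) does not contain 59.148.127.251
  59.148.116.0/22 (59.148.116.0 - 59.148.119.255) does not contain 59.148.127.251
  59.148.96.0/20 (59.148.96.0 - 59.148.111.255) does not contain 59.148.127.251
  59.148.48.0/20 (59.148.48.0 - 59.148.63.255) does not contain 59.148.127.251
Longest matching prefix is /17 -> interface ens18.

ens18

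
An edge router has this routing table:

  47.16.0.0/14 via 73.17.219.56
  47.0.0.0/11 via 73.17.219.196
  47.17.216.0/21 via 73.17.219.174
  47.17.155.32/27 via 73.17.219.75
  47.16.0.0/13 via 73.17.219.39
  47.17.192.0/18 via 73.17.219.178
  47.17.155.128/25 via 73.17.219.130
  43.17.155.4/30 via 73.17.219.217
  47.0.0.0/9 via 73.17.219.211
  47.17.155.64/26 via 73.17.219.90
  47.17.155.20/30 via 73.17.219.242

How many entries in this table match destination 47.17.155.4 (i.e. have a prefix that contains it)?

Prefixes containing 47.17.155.4:
  47.0.0.0/9 (47.0.0.0 - 47.127.255.255)
  47.0.0.0/11 (47.0.0.0 - 47.31.255.255)
  47.16.0.0/13 (47.16.0.0 - 47.23.255.255)
  47.16.0.0/14 (47.16.0.0 - 47.19.255.255)
Total matching entries: 4.

4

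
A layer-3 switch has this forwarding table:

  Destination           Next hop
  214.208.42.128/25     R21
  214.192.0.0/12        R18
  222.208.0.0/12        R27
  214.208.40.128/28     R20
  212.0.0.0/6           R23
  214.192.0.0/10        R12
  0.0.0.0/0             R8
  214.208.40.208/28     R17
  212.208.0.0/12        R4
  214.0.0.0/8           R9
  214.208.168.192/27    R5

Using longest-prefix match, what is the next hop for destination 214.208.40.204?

R12

Routes whose prefix contains 214.208.40.204:
  0.0.0.0/0 (default, matches everything) -> R8
  212.0.0.0/6 (212.0.0.0 - 215.255.255.255) -> R23
  214.0.0.0/8 (214.0.0.0 - 214.255.255.255) -> R9
  214.192.0.0/10 (214.192.0.0 - 214.255.255.255) -> R12
More-specific entries that do NOT match:
  214.208.40.128/28 (214.208.40.128 - 214.208.40.143) does not contain 214.208.40.204
  214.208.40.208/28 (214.208.40.208 - 214.208.40.223) does not contain 214.208.40.204
  214.208.168.192/27 (214.208.168.192 - 214.208.168.223) does not contain 214.208.40.204
  214.208.42.128/25 (214.208.42.128 - 214.208.42.255) does not contain 214.208.40.204
  214.192.0.0/12 (214.192.0.0 - 214.207.255.255) does not contain 214.208.40.204
  222.208.0.0/12 (222.208.0.0 - 222.223.255.255) does not contain 214.208.40.204
  212.208.0.0/12 (212.208.0.0 - 212.223.255.255) does not contain 214.208.40.204
Longest matching prefix is /10 -> next hop R12.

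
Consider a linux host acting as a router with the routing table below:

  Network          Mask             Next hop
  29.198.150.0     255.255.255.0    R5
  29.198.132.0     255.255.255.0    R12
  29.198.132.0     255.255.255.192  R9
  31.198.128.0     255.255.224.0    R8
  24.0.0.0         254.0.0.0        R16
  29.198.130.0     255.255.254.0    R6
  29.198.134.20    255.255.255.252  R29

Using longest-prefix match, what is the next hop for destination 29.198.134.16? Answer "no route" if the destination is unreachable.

no route

No entry's prefix contains 29.198.134.16; there is no default route.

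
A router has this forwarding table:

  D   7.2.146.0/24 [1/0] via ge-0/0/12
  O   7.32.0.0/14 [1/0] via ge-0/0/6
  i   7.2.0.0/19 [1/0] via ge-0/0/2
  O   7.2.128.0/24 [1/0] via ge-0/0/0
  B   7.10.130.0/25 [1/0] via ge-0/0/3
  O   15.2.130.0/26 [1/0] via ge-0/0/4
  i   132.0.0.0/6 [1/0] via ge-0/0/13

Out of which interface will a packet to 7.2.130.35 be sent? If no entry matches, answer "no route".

No entry's prefix contains 7.2.130.35; there is no default route.

no route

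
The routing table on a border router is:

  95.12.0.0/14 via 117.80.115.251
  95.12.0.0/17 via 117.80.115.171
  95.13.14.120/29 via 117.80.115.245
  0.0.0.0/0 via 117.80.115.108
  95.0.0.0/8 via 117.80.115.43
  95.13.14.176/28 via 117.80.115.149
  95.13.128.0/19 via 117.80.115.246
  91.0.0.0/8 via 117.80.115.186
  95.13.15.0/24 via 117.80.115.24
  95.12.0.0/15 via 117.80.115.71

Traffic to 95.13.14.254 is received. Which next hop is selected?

Routes whose prefix contains 95.13.14.254:
  0.0.0.0/0 (default, matches everything) -> 117.80.115.108
  95.0.0.0/8 (95.0.0.0 - 95.255.255.255) -> 117.80.115.43
  95.12.0.0/14 (95.12.0.0 - 95.15.255.255) -> 117.80.115.251
  95.12.0.0/15 (95.12.0.0 - 95.13.255.255) -> 117.80.115.71
More-specific entries that do NOT match:
  95.13.14.120/29 (95.13.14.120 - 95.13.14.127) does not contain 95.13.14.254
  95.13.14.176/28 (95.13.14.176 - 95.13.14.191) does not contain 95.13.14.254
  95.13.15.0/24 (95.13.15.0 - 95.13.15.255) does not contain 95.13.14.254
  95.13.128.0/19 (95.13.128.0 - 95.13.159.255) does not contain 95.13.14.254
  95.12.0.0/17 (95.12.0.0 - 95.12.127.255) does not contain 95.13.14.254
Longest matching prefix is /15 -> next hop 117.80.115.71.

117.80.115.71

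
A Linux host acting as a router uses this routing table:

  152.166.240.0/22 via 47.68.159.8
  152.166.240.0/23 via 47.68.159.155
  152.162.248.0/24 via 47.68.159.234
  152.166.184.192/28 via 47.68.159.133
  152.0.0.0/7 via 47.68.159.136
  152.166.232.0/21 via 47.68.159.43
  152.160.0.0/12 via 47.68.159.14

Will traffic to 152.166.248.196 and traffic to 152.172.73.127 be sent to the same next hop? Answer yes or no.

152.166.248.196: longest match 152.160.0.0/12 -> 47.68.159.14
152.172.73.127: longest match 152.160.0.0/12 -> 47.68.159.14

yes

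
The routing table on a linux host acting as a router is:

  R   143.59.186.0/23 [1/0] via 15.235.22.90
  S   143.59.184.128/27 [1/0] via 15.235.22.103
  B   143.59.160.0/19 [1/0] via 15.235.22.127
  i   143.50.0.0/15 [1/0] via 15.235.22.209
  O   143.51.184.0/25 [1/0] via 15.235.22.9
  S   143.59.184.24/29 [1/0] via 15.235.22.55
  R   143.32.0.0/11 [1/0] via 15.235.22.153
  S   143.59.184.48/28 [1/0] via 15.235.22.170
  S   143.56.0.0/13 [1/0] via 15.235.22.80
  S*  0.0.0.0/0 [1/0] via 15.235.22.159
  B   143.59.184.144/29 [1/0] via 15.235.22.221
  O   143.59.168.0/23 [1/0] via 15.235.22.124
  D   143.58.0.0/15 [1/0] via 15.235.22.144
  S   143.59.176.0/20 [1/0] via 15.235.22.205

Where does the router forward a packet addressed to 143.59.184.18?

Routes whose prefix contains 143.59.184.18:
  0.0.0.0/0 (default, matches everything) -> 15.235.22.159
  143.32.0.0/11 (143.32.0.0 - 143.63.255.255) -> 15.235.22.153
  143.56.0.0/13 (143.56.0.0 - 143.63.255.255) -> 15.235.22.80
  143.58.0.0/15 (143.58.0.0 - 143.59.255.255) -> 15.235.22.144
  143.59.160.0/19 (143.59.160.0 - 143.59.191.255) -> 15.235.22.127
  143.59.176.0/20 (143.59.176.0 - 143.59.191.255) -> 15.235.22.205
More-specific entries that do NOT match:
  143.59.184.24/29 (143.59.184.24 - 143.59.184.31) does not contain 143.59.184.18
  143.59.184.144/29 (143.59.184.144 - 143.59.184.151) does not contain 143.59.184.18
  143.59.184.48/28 (143.59.184.48 - 143.59.184.63) does not contain 143.59.184.18
  143.59.184.128/27 (143.59.184.128 - 143.59.184.159) does not contain 143.59.184.18
  143.51.184.0/25 (143.51.184.0 - 143.51.184.127) does not contain 143.59.184.18
  143.59.186.0/23 (143.59.186.0 - 143.59.187.255) does not contain 143.59.184.18
  143.59.168.0/23 (143.59.168.0 - 143.59.169.255) does not contain 143.59.184.18
Longest matching prefix is /20 -> next hop 15.235.22.205.

15.235.22.205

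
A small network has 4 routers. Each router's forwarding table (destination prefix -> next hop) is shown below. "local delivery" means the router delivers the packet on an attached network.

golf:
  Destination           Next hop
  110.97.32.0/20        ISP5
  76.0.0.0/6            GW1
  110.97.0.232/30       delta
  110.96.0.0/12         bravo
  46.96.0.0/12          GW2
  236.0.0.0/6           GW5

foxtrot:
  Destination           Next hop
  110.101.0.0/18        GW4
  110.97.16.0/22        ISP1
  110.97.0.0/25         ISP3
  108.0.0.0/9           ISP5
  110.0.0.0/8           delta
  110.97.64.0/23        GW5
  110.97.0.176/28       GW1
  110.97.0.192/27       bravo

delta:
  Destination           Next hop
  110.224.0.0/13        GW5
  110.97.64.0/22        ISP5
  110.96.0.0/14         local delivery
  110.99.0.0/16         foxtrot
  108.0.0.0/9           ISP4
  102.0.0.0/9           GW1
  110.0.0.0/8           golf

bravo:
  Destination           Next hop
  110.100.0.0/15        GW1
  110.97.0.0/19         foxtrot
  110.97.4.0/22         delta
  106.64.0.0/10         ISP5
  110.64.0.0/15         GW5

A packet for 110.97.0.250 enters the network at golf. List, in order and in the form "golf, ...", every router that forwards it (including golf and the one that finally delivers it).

golf, bravo, foxtrot, delta

At golf: longest match for 110.97.0.250 is 110.96.0.0/12 -> bravo
At bravo: longest match for 110.97.0.250 is 110.97.0.0/19 -> foxtrot
At foxtrot: longest match for 110.97.0.250 is 110.0.0.0/8 -> delta
At delta: longest match for 110.97.0.250 is 110.96.0.0/14 -> local delivery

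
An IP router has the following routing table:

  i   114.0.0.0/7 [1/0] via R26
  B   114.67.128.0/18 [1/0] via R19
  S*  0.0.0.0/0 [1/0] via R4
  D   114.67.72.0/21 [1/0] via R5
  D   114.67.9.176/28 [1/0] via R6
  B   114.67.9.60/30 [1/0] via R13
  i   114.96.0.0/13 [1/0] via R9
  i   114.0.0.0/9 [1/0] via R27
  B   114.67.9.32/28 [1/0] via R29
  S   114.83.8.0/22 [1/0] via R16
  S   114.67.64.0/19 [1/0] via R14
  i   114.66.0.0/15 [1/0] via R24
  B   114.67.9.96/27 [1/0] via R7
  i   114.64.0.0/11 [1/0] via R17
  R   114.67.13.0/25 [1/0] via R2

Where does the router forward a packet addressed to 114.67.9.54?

Routes whose prefix contains 114.67.9.54:
  0.0.0.0/0 (default, matches everything) -> R4
  114.0.0.0/7 (114.0.0.0 - 115.255.255.255) -> R26
  114.0.0.0/9 (114.0.0.0 - 114.127.255.255) -> R27
  114.64.0.0/11 (114.64.0.0 - 114.95.255.255) -> R17
  114.66.0.0/15 (114.66.0.0 - 114.67.255.255) -> R24
More-specific entries that do NOT match:
  114.67.9.60/30 (114.67.9.60 - 114.67.9.63) does not contain 114.67.9.54
  114.67.9.176/28 (114.67.9.176 - 114.67.9.191) does not contain 114.67.9.54
  114.67.9.32/28 (114.67.9.32 - 114.67.9.47) does not contain 114.67.9.54
  114.67.9.96/27 (114.67.9.96 - 114.67.9.127) does not contain 114.67.9.54
  114.67.13.0/25 (114.67.13.0 - 114.67.13.127) does not contain 114.67.9.54
  114.83.8.0/22 (114.83.8.0 - 114.83.11.255) does not contain 114.67.9.54
  114.67.72.0/21 (114.67.72.0 - 114.67.79.255) does not contain 114.67.9.54
  114.67.64.0/19 (114.67.64.0 - 114.67.95.255) does not contain 114.67.9.54
  114.67.128.0/18 (114.67.128.0 - 114.67.191.255) does not contain 114.67.9.54
Longest matching prefix is /15 -> next hop R24.

R24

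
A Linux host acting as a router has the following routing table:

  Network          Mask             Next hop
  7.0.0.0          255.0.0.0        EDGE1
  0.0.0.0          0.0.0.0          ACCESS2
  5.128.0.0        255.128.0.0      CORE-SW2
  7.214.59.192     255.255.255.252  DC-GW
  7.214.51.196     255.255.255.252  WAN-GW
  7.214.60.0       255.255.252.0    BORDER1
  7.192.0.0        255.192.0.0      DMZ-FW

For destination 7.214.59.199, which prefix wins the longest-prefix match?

7.192.0.0/10

Entries matching 7.214.59.199:
  0.0.0.0/0 (default, matches everything)
  7.0.0.0/8 (7.0.0.0 - 7.255.255.255)
  7.192.0.0/10 (7.192.0.0 - 7.255.255.255)
Most specific is 7.192.0.0/10.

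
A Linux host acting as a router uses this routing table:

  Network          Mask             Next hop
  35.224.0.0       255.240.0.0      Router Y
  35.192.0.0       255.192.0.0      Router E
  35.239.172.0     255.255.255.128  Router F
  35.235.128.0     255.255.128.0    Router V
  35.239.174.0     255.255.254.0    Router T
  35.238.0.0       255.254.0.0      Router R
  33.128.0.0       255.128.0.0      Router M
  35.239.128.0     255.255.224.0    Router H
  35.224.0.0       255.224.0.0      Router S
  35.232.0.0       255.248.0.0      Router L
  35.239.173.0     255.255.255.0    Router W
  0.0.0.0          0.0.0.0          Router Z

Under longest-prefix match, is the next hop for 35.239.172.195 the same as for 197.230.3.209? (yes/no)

35.239.172.195: longest match 35.238.0.0/15 -> Router R
197.230.3.209: longest match 0.0.0.0/0 -> Router Z

no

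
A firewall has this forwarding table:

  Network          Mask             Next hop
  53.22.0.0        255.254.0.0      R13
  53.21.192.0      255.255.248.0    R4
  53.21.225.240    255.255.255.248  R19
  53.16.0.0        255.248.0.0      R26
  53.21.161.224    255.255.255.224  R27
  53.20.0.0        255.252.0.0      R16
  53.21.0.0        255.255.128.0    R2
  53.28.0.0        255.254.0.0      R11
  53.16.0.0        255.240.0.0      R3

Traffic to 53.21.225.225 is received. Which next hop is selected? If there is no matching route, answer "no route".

R16

Routes whose prefix contains 53.21.225.225:
  53.16.0.0/12 (53.16.0.0 - 53.31.255.255) -> R3
  53.16.0.0/13 (53.16.0.0 - 53.23.255.255) -> R26
  53.20.0.0/14 (53.20.0.0 - 53.23.255.255) -> R16
More-specific entries that do NOT match:
  53.21.225.240/29 (53.21.225.240 - 53.21.225.247) does not contain 53.21.225.225
  53.21.161.224/27 (53.21.161.224 - 53.21.161.255) does not contain 53.21.225.225
  53.21.192.0/21 (53.21.192.0 - 53.21.199.255) does not contain 53.21.225.225
  53.21.0.0/17 (53.21.0.0 - 53.21.127.255) does not contain 53.21.225.225
  53.22.0.0/15 (53.22.0.0 - 53.23.255.255) does not contain 53.21.225.225
  53.28.0.0/15 (53.28.0.0 - 53.29.255.255) does not contain 53.21.225.225
Longest matching prefix is /14 -> next hop R16.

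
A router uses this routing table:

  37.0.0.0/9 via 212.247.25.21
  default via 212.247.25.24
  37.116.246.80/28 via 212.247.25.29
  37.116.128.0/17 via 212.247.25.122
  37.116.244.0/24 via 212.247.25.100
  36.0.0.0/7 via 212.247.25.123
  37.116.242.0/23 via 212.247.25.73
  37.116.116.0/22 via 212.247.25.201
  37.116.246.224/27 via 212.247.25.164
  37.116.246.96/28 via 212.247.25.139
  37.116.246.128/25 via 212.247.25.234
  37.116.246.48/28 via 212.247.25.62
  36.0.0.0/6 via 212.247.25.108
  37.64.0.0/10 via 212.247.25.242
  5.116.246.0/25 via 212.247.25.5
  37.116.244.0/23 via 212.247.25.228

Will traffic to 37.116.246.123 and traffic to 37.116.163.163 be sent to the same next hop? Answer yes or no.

yes

37.116.246.123: longest match 37.116.128.0/17 -> 212.247.25.122
37.116.163.163: longest match 37.116.128.0/17 -> 212.247.25.122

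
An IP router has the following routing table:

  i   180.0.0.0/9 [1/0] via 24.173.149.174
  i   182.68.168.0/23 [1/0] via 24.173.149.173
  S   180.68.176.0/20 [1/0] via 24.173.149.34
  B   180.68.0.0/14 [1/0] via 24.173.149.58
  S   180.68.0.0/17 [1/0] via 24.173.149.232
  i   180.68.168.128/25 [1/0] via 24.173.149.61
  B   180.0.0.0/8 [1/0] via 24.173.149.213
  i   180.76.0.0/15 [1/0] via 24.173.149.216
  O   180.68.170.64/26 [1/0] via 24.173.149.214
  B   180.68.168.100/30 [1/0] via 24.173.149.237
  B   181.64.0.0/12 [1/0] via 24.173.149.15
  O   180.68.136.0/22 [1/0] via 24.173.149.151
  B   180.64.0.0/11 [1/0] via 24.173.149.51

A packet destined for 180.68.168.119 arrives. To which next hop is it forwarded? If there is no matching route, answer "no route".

24.173.149.58

Routes whose prefix contains 180.68.168.119:
  180.0.0.0/8 (180.0.0.0 - 180.255.255.255) -> 24.173.149.213
  180.0.0.0/9 (180.0.0.0 - 180.127.255.255) -> 24.173.149.174
  180.64.0.0/11 (180.64.0.0 - 180.95.255.255) -> 24.173.149.51
  180.68.0.0/14 (180.68.0.0 - 180.71.255.255) -> 24.173.149.58
More-specific entries that do NOT match:
  180.68.168.100/30 (180.68.168.100 - 180.68.168.103) does not contain 180.68.168.119
  180.68.170.64/26 (180.68.170.64 - 180.68.170.127) does not contain 180.68.168.119
  180.68.168.128/25 (180.68.168.128 - 180.68.168.255) does not contain 180.68.168.119
  182.68.168.0/23 (182.68.168.0 - 182.68.169.255) does not contain 180.68.168.119
  180.68.136.0/22 (180.68.136.0 - 180.68.139.255) does not contain 180.68.168.119
  180.68.176.0/20 (180.68.176.0 - 180.68.191.255) does not contain 180.68.168.119
  180.68.0.0/17 (180.68.0.0 - 180.68.127.255) does not contain 180.68.168.119
  180.76.0.0/15 (180.76.0.0 - 180.77.255.255) does not contain 180.68.168.119
Longest matching prefix is /14 -> next hop 24.173.149.58.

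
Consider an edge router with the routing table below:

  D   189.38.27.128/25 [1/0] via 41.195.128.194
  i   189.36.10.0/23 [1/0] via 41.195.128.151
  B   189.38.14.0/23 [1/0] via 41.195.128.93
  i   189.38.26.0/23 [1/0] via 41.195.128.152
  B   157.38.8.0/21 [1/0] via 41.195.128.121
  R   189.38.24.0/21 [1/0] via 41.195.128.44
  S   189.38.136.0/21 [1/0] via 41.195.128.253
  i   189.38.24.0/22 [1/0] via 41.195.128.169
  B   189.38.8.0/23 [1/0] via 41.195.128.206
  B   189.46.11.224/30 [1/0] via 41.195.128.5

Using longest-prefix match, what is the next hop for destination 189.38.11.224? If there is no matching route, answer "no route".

no route

No entry's prefix contains 189.38.11.224; there is no default route.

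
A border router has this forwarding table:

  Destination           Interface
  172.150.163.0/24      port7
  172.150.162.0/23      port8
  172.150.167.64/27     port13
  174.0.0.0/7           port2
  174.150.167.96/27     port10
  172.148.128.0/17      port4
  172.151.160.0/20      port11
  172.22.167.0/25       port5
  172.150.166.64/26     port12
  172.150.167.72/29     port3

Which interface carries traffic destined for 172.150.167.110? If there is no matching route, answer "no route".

no route

No entry's prefix contains 172.150.167.110; there is no default route.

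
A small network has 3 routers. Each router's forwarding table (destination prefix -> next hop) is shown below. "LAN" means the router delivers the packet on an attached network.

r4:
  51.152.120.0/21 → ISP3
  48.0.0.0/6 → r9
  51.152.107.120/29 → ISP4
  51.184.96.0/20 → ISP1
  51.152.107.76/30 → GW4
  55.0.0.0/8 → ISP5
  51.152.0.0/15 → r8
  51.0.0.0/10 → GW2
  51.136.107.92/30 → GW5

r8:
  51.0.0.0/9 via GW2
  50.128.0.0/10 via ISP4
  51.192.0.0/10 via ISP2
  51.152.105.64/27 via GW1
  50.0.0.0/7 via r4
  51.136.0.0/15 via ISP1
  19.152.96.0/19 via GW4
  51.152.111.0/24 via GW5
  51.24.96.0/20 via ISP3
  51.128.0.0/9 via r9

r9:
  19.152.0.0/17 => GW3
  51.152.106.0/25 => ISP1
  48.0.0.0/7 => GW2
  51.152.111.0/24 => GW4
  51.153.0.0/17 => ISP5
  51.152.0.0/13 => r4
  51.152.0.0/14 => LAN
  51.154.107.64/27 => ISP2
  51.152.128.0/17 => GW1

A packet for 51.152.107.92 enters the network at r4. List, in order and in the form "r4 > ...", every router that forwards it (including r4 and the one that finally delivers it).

At r4: longest match for 51.152.107.92 is 51.152.0.0/15 -> r8
At r8: longest match for 51.152.107.92 is 51.128.0.0/9 -> r9
At r9: longest match for 51.152.107.92 is 51.152.0.0/14 -> LAN

r4 > r8 > r9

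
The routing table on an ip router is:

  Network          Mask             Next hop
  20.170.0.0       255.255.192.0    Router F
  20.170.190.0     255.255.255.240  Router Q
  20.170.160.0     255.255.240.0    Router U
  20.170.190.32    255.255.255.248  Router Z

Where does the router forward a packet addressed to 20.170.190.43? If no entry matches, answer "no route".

No entry's prefix contains 20.170.190.43; there is no default route.

no route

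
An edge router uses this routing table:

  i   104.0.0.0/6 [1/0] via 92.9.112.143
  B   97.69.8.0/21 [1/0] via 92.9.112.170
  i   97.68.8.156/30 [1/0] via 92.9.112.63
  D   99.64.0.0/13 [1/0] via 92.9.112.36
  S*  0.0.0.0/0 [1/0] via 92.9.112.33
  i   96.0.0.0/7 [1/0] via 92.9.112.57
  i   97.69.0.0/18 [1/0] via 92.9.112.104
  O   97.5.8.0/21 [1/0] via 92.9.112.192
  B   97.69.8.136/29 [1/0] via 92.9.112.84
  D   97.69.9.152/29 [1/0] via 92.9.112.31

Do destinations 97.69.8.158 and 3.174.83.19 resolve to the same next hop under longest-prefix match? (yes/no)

97.69.8.158: longest match 97.69.8.0/21 -> 92.9.112.170
3.174.83.19: longest match 0.0.0.0/0 -> 92.9.112.33

no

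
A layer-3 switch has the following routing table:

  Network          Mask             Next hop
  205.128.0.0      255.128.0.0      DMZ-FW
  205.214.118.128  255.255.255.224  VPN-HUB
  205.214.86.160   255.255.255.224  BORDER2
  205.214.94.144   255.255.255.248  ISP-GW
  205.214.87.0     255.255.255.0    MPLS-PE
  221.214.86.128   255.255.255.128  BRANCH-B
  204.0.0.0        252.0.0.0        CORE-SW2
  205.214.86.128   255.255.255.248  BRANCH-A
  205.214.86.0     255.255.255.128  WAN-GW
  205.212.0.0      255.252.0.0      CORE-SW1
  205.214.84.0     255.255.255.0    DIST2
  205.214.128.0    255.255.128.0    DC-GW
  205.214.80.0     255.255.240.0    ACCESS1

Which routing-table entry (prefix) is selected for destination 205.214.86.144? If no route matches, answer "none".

Entries matching 205.214.86.144:
  204.0.0.0/6 (204.0.0.0 - 207.255.255.255)
  205.128.0.0/9 (205.128.0.0 - 205.255.255.255)
  205.212.0.0/14 (205.212.0.0 - 205.215.255.255)
  205.214.80.0/20 (205.214.80.0 - 205.214.95.255)
Most specific is 205.214.80.0/20.

205.214.80.0/20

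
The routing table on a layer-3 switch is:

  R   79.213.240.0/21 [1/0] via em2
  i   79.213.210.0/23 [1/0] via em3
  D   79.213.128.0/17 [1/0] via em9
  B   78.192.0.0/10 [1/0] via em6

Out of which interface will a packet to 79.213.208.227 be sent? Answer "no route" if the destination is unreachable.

Routes whose prefix contains 79.213.208.227:
  79.213.128.0/17 (79.213.128.0 - 79.213.255.255) -> em9
More-specific entries that do NOT match:
  79.213.210.0/23 (79.213.210.0 - 79.213.211.255) does not contain 79.213.208.227
  79.213.240.0/21 (79.213.240.0 - 79.213.247.255) does not contain 79.213.208.227
Longest matching prefix is /17 -> interface em9.

em9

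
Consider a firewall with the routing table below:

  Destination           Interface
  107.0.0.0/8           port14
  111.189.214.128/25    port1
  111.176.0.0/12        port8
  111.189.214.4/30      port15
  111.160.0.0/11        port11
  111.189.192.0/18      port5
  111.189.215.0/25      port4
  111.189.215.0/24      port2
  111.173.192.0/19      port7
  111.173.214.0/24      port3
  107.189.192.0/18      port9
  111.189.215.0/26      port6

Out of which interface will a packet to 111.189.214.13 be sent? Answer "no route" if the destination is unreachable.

port5

Routes whose prefix contains 111.189.214.13:
  111.160.0.0/11 (111.160.0.0 - 111.191.255.255) -> port11
  111.176.0.0/12 (111.176.0.0 - 111.191.255.255) -> port8
  111.189.192.0/18 (111.189.192.0 - 111.189.255.255) -> port5
More-specific entries that do NOT match:
  111.189.214.4/30 (111.189.214.4 - 111.189.214.7) does not contain 111.189.214.13
  111.189.215.0/26 (111.189.215.0 - 111.189.215.63) does not contain 111.189.214.13
  111.189.214.128/25 (111.189.214.128 - 111.189.214.255) does not contain 111.189.214.13
  111.189.215.0/25 (111.189.215.0 - 111.189.215.127) does not contain 111.189.214.13
  111.189.215.0/24 (111.189.215.0 - 111.189.215.255) does not contain 111.189.214.13
  111.173.214.0/24 (111.173.214.0 - 111.173.214.255) does not contain 111.189.214.13
  111.173.192.0/19 (111.173.192.0 - 111.173.223.255) does not contain 111.189.214.13
Longest matching prefix is /18 -> interface port5.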